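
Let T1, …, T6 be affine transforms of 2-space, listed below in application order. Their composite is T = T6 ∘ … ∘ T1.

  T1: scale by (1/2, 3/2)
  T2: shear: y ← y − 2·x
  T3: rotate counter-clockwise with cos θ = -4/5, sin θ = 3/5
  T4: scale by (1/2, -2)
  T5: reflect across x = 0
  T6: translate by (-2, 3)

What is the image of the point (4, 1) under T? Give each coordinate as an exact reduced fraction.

T(p) = (-39/20, -17/5)

T1 scale by (1/2, 3/2): (4, 1) → (2, 3/2)
T2 shear: y ← y − 2·x: (2, 3/2) → (2, -5/2)
T3 rotate counter-clockwise with cos θ = -4/5, sin θ = 3/5: (2, -5/2) → (-1/10, 16/5)
T4 scale by (1/2, -2): (-1/10, 16/5) → (-1/20, -32/5)
T5 reflect across x = 0: (-1/20, -32/5) → (1/20, -32/5)
T6 translate by (-2, 3): (1/20, -32/5) → (-39/20, -17/5)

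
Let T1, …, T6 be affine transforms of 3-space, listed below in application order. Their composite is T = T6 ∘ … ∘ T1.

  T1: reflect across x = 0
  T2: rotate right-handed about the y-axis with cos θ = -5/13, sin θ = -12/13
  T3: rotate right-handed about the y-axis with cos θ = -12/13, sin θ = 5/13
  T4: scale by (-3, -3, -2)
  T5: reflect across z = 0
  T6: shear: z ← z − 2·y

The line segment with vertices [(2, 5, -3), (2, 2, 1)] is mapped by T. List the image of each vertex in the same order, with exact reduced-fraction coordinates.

image vertices: (1791/169, -15, 4826/169), (363/169, -6, 2744/169)

T1 reflect across x = 0: (2, 5, -3) → (-2, 5, -3); (2, 2, 1) → (-2, 2, 1)
T2 rotate right-handed about the y-axis with cos θ = -5/13, sin θ = -12/13: (-2, 5, -3) → (46/13, 5, -9/13); (-2, 2, 1) → (-2/13, 2, -29/13)
T3 rotate right-handed about the y-axis with cos θ = -12/13, sin θ = 5/13: (46/13, 5, -9/13) → (-597/169, 5, -122/169); (-2/13, 2, -29/13) → (-121/169, 2, 358/169)
T4 scale by (-3, -3, -2): (-597/169, 5, -122/169) → (1791/169, -15, 244/169); (-121/169, 2, 358/169) → (363/169, -6, -716/169)
T5 reflect across z = 0: (1791/169, -15, 244/169) → (1791/169, -15, -244/169); (363/169, -6, -716/169) → (363/169, -6, 716/169)
T6 shear: z ← z − 2·y: (1791/169, -15, -244/169) → (1791/169, -15, 4826/169); (363/169, -6, 716/169) → (363/169, -6, 2744/169)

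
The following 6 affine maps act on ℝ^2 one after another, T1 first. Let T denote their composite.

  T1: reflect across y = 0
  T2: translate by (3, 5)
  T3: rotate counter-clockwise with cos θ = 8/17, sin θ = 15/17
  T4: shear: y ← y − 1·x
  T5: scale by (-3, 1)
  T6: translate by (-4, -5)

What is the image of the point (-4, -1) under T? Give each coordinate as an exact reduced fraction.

T(p) = (226/17, 46/17)

T1 reflect across y = 0: (-4, -1) → (-4, 1)
T2 translate by (3, 5): (-4, 1) → (-1, 6)
T3 rotate counter-clockwise with cos θ = 8/17, sin θ = 15/17: (-1, 6) → (-98/17, 33/17)
T4 shear: y ← y − 1·x: (-98/17, 33/17) → (-98/17, 131/17)
T5 scale by (-3, 1): (-98/17, 131/17) → (294/17, 131/17)
T6 translate by (-4, -5): (294/17, 131/17) → (226/17, 46/17)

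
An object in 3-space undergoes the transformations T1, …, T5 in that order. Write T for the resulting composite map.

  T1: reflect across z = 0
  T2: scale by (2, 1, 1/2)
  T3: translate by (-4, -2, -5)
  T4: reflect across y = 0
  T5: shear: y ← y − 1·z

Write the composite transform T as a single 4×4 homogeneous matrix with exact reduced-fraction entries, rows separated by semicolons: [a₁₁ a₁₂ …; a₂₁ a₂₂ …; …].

T = [2 0 0 -4; 0 -1 1/2 7; 0 0 -1/2 -5; 0 0 0 1]

T1 = [1 0 0 0; 0 1 0 0; 0 0 -1 0; 0 0 0 1]
T2·T1 = [2 0 0 0; 0 1 0 0; 0 0 -1/2 0; 0 0 0 1]
T3·…·T1 = [2 0 0 -4; 0 1 0 -2; 0 0 -1/2 -5; 0 0 0 1]
T4·…·T1 = [2 0 0 -4; 0 -1 0 2; 0 0 -1/2 -5; 0 0 0 1]
T5·…·T1 = [2 0 0 -4; 0 -1 1/2 7; 0 0 -1/2 -5; 0 0 0 1]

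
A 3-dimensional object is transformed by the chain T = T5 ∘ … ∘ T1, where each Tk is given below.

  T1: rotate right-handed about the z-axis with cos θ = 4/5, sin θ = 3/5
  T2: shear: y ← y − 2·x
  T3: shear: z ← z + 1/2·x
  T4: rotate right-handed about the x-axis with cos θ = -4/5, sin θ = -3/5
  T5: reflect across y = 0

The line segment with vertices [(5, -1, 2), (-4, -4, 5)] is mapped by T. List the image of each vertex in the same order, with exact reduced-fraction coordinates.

image vertices: (23/5, -409/50, 19/25), (-4/5, -149/25, -32/25)

T1 rotate right-handed about the z-axis with cos θ = 4/5, sin θ = 3/5: (5, -1, 2) → (23/5, 11/5, 2); (-4, -4, 5) → (-4/5, -28/5, 5)
T2 shear: y ← y − 2·x: (23/5, 11/5, 2) → (23/5, -7, 2); (-4/5, -28/5, 5) → (-4/5, -4, 5)
T3 shear: z ← z + 1/2·x: (23/5, -7, 2) → (23/5, -7, 43/10); (-4/5, -4, 5) → (-4/5, -4, 23/5)
T4 rotate right-handed about the x-axis with cos θ = -4/5, sin θ = -3/5: (23/5, -7, 43/10) → (23/5, 409/50, 19/25); (-4/5, -4, 23/5) → (-4/5, 149/25, -32/25)
T5 reflect across y = 0: (23/5, 409/50, 19/25) → (23/5, -409/50, 19/25); (-4/5, 149/25, -32/25) → (-4/5, -149/25, -32/25)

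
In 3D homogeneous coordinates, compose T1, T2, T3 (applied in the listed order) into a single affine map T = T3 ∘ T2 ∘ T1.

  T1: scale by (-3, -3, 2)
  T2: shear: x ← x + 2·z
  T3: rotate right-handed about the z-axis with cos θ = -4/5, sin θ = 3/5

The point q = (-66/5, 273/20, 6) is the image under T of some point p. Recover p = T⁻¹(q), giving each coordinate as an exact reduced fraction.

T1 = [-3 0 0 0; 0 -3 0 0; 0 0 2 0; 0 0 0 1]
T2·T1 = [-3 0 4 0; 0 -3 0 0; 0 0 2 0; 0 0 0 1]
T3·…·T1 = [12/5 9/5 -16/5 0; -9/5 12/5 12/5 0; 0 0 2 0; 0 0 0 1]
det M = 18; M⁻¹ = [4/15 -1/5 2/3 0; 1/5 4/15 0 0; 0 0 1/2 0; 0 0 0 1]
M⁻¹ · (-66/5, 273/20, 6)ᵀ = (-9/4, 1, 3)ᵀ

p = (-9/4, 1, 3)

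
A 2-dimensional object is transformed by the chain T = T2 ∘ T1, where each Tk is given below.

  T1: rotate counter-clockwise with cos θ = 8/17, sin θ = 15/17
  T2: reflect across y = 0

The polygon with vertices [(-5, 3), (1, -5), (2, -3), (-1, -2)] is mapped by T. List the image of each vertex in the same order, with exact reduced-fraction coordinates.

T1 rotate counter-clockwise with cos θ = 8/17, sin θ = 15/17: (-5, 3) → (-5, -3); (1, -5) → (83/17, -25/17); (2, -3) → (61/17, 6/17); (-1, -2) → (22/17, -31/17)
T2 reflect across y = 0: (-5, -3) → (-5, 3); (83/17, -25/17) → (83/17, 25/17); (61/17, 6/17) → (61/17, -6/17); (22/17, -31/17) → (22/17, 31/17)

image vertices: (-5, 3), (83/17, 25/17), (61/17, -6/17), (22/17, 31/17)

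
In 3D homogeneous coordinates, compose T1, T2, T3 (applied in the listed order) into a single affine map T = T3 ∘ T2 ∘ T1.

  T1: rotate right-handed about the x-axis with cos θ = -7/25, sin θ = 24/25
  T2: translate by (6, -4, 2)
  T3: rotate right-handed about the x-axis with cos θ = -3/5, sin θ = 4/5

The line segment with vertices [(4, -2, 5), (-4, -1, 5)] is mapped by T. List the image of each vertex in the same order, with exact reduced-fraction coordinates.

image vertices: (10, 6, -29/5), (2, 27/5, -33/5)

T1 rotate right-handed about the x-axis with cos θ = -7/25, sin θ = 24/25: (4, -2, 5) → (4, -106/25, -83/25); (-4, -1, 5) → (-4, -113/25, -59/25)
T2 translate by (6, -4, 2): (4, -106/25, -83/25) → (10, -206/25, -33/25); (-4, -113/25, -59/25) → (2, -213/25, -9/25)
T3 rotate right-handed about the x-axis with cos θ = -3/5, sin θ = 4/5: (10, -206/25, -33/25) → (10, 6, -29/5); (2, -213/25, -9/25) → (2, 27/5, -33/5)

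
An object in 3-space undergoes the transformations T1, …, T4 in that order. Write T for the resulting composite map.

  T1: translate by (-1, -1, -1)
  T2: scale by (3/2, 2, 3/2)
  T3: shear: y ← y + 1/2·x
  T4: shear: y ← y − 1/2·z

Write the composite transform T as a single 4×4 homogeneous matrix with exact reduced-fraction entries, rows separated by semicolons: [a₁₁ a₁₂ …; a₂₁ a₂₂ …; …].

T1 = [1 0 0 -1; 0 1 0 -1; 0 0 1 -1; 0 0 0 1]
T2·T1 = [3/2 0 0 -3/2; 0 2 0 -2; 0 0 3/2 -3/2; 0 0 0 1]
T3·…·T1 = [3/2 0 0 -3/2; 3/4 2 0 -11/4; 0 0 3/2 -3/2; 0 0 0 1]
T4·…·T1 = [3/2 0 0 -3/2; 3/4 2 -3/4 -2; 0 0 3/2 -3/2; 0 0 0 1]

T = [3/2 0 0 -3/2; 3/4 2 -3/4 -2; 0 0 3/2 -3/2; 0 0 0 1]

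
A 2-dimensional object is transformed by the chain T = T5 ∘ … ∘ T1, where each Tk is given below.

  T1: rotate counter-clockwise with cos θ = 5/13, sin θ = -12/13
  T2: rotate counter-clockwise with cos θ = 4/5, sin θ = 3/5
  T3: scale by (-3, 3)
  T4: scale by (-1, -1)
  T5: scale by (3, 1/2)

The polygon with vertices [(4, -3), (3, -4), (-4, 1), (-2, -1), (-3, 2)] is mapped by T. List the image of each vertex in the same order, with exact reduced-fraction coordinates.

T1 rotate counter-clockwise with cos θ = 5/13, sin θ = -12/13: (4, -3) → (-16/13, -63/13); (3, -4) → (-33/13, -56/13); (-4, 1) → (-8/13, 53/13); (-2, -1) → (-22/13, 19/13); (-3, 2) → (9/13, 46/13)
T2 rotate counter-clockwise with cos θ = 4/5, sin θ = 3/5: (-16/13, -63/13) → (25/13, -60/13); (-33/13, -56/13) → (36/65, -323/65); (-8/13, 53/13) → (-191/65, 188/65); (-22/13, 19/13) → (-29/13, 2/13); (9/13, 46/13) → (-102/65, 211/65)
T3 scale by (-3, 3): (25/13, -60/13) → (-75/13, -180/13); (36/65, -323/65) → (-108/65, -969/65); (-191/65, 188/65) → (573/65, 564/65); (-29/13, 2/13) → (87/13, 6/13); (-102/65, 211/65) → (306/65, 633/65)
T4 scale by (-1, -1): (-75/13, -180/13) → (75/13, 180/13); (-108/65, -969/65) → (108/65, 969/65); (573/65, 564/65) → (-573/65, -564/65); (87/13, 6/13) → (-87/13, -6/13); (306/65, 633/65) → (-306/65, -633/65)
T5 scale by (3, 1/2): (75/13, 180/13) → (225/13, 90/13); (108/65, 969/65) → (324/65, 969/130); (-573/65, -564/65) → (-1719/65, -282/65); (-87/13, -6/13) → (-261/13, -3/13); (-306/65, -633/65) → (-918/65, -633/130)

image vertices: (225/13, 90/13), (324/65, 969/130), (-1719/65, -282/65), (-261/13, -3/13), (-918/65, -633/130)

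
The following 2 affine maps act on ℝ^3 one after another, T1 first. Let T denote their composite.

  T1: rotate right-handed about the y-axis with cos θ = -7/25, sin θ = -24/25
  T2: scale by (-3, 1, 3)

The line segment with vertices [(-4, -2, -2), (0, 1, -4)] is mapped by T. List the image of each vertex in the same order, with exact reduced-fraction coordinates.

image vertices: (-228/25, -2, -246/25), (-288/25, 1, 84/25)

T1 rotate right-handed about the y-axis with cos θ = -7/25, sin θ = -24/25: (-4, -2, -2) → (76/25, -2, -82/25); (0, 1, -4) → (96/25, 1, 28/25)
T2 scale by (-3, 1, 3): (76/25, -2, -82/25) → (-228/25, -2, -246/25); (96/25, 1, 28/25) → (-288/25, 1, 84/25)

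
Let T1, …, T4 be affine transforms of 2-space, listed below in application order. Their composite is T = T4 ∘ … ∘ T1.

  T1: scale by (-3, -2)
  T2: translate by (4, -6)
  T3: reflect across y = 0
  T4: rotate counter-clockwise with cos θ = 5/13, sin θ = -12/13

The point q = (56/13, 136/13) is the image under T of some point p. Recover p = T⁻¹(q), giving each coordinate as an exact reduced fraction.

T1 = [-3 0 0; 0 -2 0; 0 0 1]
T2·T1 = [-3 0 4; 0 -2 -6; 0 0 1]
T3·…·T1 = [-3 0 4; 0 2 6; 0 0 1]
T4·…·T1 = [-15/13 24/13 92/13; 36/13 10/13 -18/13; 0 0 1]
det M = -6; M⁻¹ = [-5/39 4/13 4/3; 6/13 5/26 -3; 0 0 1]
M⁻¹ · (56/13, 136/13)ᵀ = (4, 1)ᵀ

p = (4, 1)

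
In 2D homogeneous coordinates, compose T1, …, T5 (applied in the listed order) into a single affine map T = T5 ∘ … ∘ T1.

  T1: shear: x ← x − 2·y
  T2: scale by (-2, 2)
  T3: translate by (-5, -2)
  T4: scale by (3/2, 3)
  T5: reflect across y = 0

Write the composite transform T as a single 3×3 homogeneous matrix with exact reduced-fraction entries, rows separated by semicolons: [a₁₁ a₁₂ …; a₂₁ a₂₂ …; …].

T = [-3 6 -15/2; 0 -6 6; 0 0 1]

T1 = [1 -2 0; 0 1 0; 0 0 1]
T2·T1 = [-2 4 0; 0 2 0; 0 0 1]
T3·…·T1 = [-2 4 -5; 0 2 -2; 0 0 1]
T4·…·T1 = [-3 6 -15/2; 0 6 -6; 0 0 1]
T5·…·T1 = [-3 6 -15/2; 0 -6 6; 0 0 1]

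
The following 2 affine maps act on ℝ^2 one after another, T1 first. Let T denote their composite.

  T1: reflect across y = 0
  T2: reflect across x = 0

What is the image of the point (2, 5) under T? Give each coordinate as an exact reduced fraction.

T(p) = (-2, -5)

T1 reflect across y = 0: (2, 5) → (2, -5)
T2 reflect across x = 0: (2, -5) → (-2, -5)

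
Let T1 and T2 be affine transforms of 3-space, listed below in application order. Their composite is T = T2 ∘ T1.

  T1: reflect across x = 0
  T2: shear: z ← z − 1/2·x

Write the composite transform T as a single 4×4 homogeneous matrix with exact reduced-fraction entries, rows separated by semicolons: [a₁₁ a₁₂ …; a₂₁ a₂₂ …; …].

T = [-1 0 0 0; 0 1 0 0; 1/2 0 1 0; 0 0 0 1]

T1 = [-1 0 0 0; 0 1 0 0; 0 0 1 0; 0 0 0 1]
T2·T1 = [-1 0 0 0; 0 1 0 0; 1/2 0 1 0; 0 0 0 1]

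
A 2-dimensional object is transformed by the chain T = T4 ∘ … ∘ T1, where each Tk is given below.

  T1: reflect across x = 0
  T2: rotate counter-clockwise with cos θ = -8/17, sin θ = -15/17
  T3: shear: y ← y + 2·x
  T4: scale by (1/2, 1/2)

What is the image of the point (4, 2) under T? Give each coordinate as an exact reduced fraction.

T(p) = (31/17, 84/17)

T1 reflect across x = 0: (4, 2) → (-4, 2)
T2 rotate counter-clockwise with cos θ = -8/17, sin θ = -15/17: (-4, 2) → (62/17, 44/17)
T3 shear: y ← y + 2·x: (62/17, 44/17) → (62/17, 168/17)
T4 scale by (1/2, 1/2): (62/17, 168/17) → (31/17, 84/17)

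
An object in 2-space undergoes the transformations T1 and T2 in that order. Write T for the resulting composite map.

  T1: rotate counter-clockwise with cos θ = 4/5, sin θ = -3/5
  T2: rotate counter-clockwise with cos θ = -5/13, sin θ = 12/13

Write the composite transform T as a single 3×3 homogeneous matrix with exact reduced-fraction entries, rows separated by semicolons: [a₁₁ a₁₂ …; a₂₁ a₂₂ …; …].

T = [16/65 -63/65 0; 63/65 16/65 0; 0 0 1]

T1 = [4/5 3/5 0; -3/5 4/5 0; 0 0 1]
T2·T1 = [16/65 -63/65 0; 63/65 16/65 0; 0 0 1]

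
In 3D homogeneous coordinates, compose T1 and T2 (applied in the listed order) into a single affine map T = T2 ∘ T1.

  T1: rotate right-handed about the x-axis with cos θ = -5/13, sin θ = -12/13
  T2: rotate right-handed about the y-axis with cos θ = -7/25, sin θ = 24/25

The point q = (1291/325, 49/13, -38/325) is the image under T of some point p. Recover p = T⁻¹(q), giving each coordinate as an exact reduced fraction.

p = (-1, -5, 2)

T1 = [1 0 0 0; 0 -5/13 12/13 0; 0 -12/13 -5/13 0; 0 0 0 1]
T2·T1 = [-7/25 -288/325 -24/65 0; 0 -5/13 12/13 0; -24/25 84/325 7/65 0; 0 0 0 1]
det M = 1; M⁻¹ = [-7/25 0 -24/25 0; -288/325 -5/13 84/325 0; -24/65 12/13 7/65 0; 0 0 0 1]
M⁻¹ · (1291/325, 49/13, -38/325)ᵀ = (-1, -5, 2)ᵀ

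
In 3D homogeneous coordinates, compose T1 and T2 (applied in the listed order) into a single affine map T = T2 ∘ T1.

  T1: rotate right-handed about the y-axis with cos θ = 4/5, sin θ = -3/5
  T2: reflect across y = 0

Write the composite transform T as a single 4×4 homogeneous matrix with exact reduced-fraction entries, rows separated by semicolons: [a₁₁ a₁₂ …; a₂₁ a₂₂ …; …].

T1 = [4/5 0 -3/5 0; 0 1 0 0; 3/5 0 4/5 0; 0 0 0 1]
T2·T1 = [4/5 0 -3/5 0; 0 -1 0 0; 3/5 0 4/5 0; 0 0 0 1]

T = [4/5 0 -3/5 0; 0 -1 0 0; 3/5 0 4/5 0; 0 0 0 1]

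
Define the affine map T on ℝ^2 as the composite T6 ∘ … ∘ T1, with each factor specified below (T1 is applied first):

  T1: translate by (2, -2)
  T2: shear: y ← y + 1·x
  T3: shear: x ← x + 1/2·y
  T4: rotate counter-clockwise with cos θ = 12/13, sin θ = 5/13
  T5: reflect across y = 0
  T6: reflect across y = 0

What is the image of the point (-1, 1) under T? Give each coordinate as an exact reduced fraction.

T1 translate by (2, -2): (-1, 1) → (1, -1)
T2 shear: y ← y + 1·x: (1, -1) → (1, 0)
T3 shear: x ← x + 1/2·y: (1, 0) → (1, 0)
T4 rotate counter-clockwise with cos θ = 12/13, sin θ = 5/13: (1, 0) → (12/13, 5/13)
T5 reflect across y = 0: (12/13, 5/13) → (12/13, -5/13)
T6 reflect across y = 0: (12/13, -5/13) → (12/13, 5/13)

T(p) = (12/13, 5/13)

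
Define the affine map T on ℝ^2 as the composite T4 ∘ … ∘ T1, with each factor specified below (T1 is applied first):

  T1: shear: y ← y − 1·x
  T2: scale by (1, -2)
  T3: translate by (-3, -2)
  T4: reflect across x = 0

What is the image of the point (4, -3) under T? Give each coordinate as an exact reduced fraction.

T1 shear: y ← y − 1·x: (4, -3) → (4, -7)
T2 scale by (1, -2): (4, -7) → (4, 14)
T3 translate by (-3, -2): (4, 14) → (1, 12)
T4 reflect across x = 0: (1, 12) → (-1, 12)

T(p) = (-1, 12)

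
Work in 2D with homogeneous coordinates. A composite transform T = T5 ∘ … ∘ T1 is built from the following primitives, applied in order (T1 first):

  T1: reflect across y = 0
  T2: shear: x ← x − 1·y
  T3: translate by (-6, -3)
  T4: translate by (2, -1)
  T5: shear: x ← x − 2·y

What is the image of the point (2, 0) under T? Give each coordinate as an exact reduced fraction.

T(p) = (6, -4)

T1 reflect across y = 0: (2, 0) → (2, 0)
T2 shear: x ← x − 1·y: (2, 0) → (2, 0)
T3 translate by (-6, -3): (2, 0) → (-4, -3)
T4 translate by (2, -1): (-4, -3) → (-2, -4)
T5 shear: x ← x − 2·y: (-2, -4) → (6, -4)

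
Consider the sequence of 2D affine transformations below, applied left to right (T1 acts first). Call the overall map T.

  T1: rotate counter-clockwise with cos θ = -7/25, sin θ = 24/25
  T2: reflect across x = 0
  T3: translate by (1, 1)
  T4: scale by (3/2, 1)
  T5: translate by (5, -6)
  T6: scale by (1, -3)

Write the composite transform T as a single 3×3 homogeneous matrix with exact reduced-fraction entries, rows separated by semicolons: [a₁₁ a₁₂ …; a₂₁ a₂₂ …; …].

T = [21/50 36/25 13/2; -72/25 21/25 15; 0 0 1]

T1 = [-7/25 -24/25 0; 24/25 -7/25 0; 0 0 1]
T2·T1 = [7/25 24/25 0; 24/25 -7/25 0; 0 0 1]
T3·…·T1 = [7/25 24/25 1; 24/25 -7/25 1; 0 0 1]
T4·…·T1 = [21/50 36/25 3/2; 24/25 -7/25 1; 0 0 1]
T5·…·T1 = [21/50 36/25 13/2; 24/25 -7/25 -5; 0 0 1]
T6·…·T1 = [21/50 36/25 13/2; -72/25 21/25 15; 0 0 1]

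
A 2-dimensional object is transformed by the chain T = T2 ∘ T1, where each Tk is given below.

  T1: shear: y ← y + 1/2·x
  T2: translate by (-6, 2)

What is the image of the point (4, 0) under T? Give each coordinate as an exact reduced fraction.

T(p) = (-2, 4)

T1 shear: y ← y + 1/2·x: (4, 0) → (4, 2)
T2 translate by (-6, 2): (4, 2) → (-2, 4)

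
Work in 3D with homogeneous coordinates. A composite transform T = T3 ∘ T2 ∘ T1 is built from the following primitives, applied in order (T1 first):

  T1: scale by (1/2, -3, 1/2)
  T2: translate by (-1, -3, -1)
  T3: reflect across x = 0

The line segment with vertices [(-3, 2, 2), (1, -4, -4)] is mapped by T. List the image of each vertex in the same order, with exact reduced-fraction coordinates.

T1 scale by (1/2, -3, 1/2): (-3, 2, 2) → (-3/2, -6, 1); (1, -4, -4) → (1/2, 12, -2)
T2 translate by (-1, -3, -1): (-3/2, -6, 1) → (-5/2, -9, 0); (1/2, 12, -2) → (-1/2, 9, -3)
T3 reflect across x = 0: (-5/2, -9, 0) → (5/2, -9, 0); (-1/2, 9, -3) → (1/2, 9, -3)

image vertices: (5/2, -9, 0), (1/2, 9, -3)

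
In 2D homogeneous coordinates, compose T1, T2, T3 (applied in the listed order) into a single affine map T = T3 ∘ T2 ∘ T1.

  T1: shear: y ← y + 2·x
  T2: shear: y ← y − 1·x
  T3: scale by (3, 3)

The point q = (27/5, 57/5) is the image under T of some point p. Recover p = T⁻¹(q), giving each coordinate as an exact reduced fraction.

p = (9/5, 2)

T1 = [1 0 0; 2 1 0; 0 0 1]
T2·T1 = [1 0 0; 1 1 0; 0 0 1]
T3·…·T1 = [3 0 0; 3 3 0; 0 0 1]
det M = 9; M⁻¹ = [1/3 0 0; -1/3 1/3 0; 0 0 1]
M⁻¹ · (27/5, 57/5)ᵀ = (9/5, 2)ᵀ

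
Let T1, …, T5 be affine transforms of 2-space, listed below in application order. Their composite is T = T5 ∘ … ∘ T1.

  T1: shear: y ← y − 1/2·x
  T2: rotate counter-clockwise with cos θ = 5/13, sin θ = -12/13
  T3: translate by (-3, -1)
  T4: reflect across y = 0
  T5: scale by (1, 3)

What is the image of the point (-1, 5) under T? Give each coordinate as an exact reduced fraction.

T1 shear: y ← y − 1/2·x: (-1, 5) → (-1, 11/2)
T2 rotate counter-clockwise with cos θ = 5/13, sin θ = -12/13: (-1, 11/2) → (61/13, 79/26)
T3 translate by (-3, -1): (61/13, 79/26) → (22/13, 53/26)
T4 reflect across y = 0: (22/13, 53/26) → (22/13, -53/26)
T5 scale by (1, 3): (22/13, -53/26) → (22/13, -159/26)

T(p) = (22/13, -159/26)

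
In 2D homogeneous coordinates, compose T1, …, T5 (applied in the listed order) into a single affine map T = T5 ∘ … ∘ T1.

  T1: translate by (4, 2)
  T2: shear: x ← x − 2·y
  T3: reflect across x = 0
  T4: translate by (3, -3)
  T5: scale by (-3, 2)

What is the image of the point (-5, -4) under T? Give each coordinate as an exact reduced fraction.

T1 translate by (4, 2): (-5, -4) → (-1, -2)
T2 shear: x ← x − 2·y: (-1, -2) → (3, -2)
T3 reflect across x = 0: (3, -2) → (-3, -2)
T4 translate by (3, -3): (-3, -2) → (0, -5)
T5 scale by (-3, 2): (0, -5) → (0, -10)

T(p) = (0, -10)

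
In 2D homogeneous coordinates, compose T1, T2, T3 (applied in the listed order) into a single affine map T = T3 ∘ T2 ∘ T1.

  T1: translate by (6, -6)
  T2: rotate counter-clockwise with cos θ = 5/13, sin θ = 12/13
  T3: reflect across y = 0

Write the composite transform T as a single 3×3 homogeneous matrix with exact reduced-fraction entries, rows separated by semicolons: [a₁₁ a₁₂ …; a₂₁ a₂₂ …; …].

T1 = [1 0 6; 0 1 -6; 0 0 1]
T2·T1 = [5/13 -12/13 102/13; 12/13 5/13 42/13; 0 0 1]
T3·…·T1 = [5/13 -12/13 102/13; -12/13 -5/13 -42/13; 0 0 1]

T = [5/13 -12/13 102/13; -12/13 -5/13 -42/13; 0 0 1]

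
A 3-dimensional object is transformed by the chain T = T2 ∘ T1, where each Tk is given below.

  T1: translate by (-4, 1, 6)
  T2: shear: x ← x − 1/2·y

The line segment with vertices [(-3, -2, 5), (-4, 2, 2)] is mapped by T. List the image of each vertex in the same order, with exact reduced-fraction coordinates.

image vertices: (-13/2, -1, 11), (-19/2, 3, 8)

T1 translate by (-4, 1, 6): (-3, -2, 5) → (-7, -1, 11); (-4, 2, 2) → (-8, 3, 8)
T2 shear: x ← x − 1/2·y: (-7, -1, 11) → (-13/2, -1, 11); (-8, 3, 8) → (-19/2, 3, 8)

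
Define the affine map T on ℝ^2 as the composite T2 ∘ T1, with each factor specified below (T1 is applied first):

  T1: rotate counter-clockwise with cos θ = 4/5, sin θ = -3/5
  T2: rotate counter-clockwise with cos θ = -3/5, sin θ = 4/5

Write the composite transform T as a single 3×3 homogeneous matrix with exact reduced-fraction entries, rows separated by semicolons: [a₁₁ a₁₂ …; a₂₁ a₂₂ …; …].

T1 = [4/5 3/5 0; -3/5 4/5 0; 0 0 1]
T2·T1 = [0 -1 0; 1 0 0; 0 0 1]

T = [0 -1 0; 1 0 0; 0 0 1]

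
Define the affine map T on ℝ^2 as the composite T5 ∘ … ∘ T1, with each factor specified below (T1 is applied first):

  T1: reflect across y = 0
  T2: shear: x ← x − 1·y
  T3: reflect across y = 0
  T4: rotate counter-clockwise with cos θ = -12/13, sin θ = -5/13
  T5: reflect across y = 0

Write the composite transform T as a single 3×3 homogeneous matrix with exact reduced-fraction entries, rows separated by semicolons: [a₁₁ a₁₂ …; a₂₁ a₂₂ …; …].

T = [-12/13 -7/13 0; 5/13 17/13 0; 0 0 1]

T1 = [1 0 0; 0 -1 0; 0 0 1]
T2·T1 = [1 1 0; 0 -1 0; 0 0 1]
T3·…·T1 = [1 1 0; 0 1 0; 0 0 1]
T4·…·T1 = [-12/13 -7/13 0; -5/13 -17/13 0; 0 0 1]
T5·…·T1 = [-12/13 -7/13 0; 5/13 17/13 0; 0 0 1]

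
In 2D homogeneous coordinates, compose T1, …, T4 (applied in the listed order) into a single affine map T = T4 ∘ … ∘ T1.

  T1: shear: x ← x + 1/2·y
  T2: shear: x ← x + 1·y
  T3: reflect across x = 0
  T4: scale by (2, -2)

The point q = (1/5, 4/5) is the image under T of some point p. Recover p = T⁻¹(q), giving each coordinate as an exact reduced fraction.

p = (1/2, -2/5)

T1 = [1 1/2 0; 0 1 0; 0 0 1]
T2·T1 = [1 3/2 0; 0 1 0; 0 0 1]
T3·…·T1 = [-1 -3/2 0; 0 1 0; 0 0 1]
T4·…·T1 = [-2 -3 0; 0 -2 0; 0 0 1]
det M = 4; M⁻¹ = [-1/2 3/4 0; 0 -1/2 0; 0 0 1]
M⁻¹ · (1/5, 4/5)ᵀ = (1/2, -2/5)ᵀ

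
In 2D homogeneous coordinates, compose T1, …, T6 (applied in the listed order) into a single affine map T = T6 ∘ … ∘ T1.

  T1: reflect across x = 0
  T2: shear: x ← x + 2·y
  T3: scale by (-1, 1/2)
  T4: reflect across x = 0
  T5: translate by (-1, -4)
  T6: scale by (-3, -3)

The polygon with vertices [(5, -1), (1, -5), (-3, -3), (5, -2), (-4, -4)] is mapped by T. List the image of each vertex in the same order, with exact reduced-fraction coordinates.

T1 reflect across x = 0: (5, -1) → (-5, -1); (1, -5) → (-1, -5); (-3, -3) → (3, -3); (5, -2) → (-5, -2); (-4, -4) → (4, -4)
T2 shear: x ← x + 2·y: (-5, -1) → (-7, -1); (-1, -5) → (-11, -5); (3, -3) → (-3, -3); (-5, -2) → (-9, -2); (4, -4) → (-4, -4)
T3 scale by (-1, 1/2): (-7, -1) → (7, -1/2); (-11, -5) → (11, -5/2); (-3, -3) → (3, -3/2); (-9, -2) → (9, -1); (-4, -4) → (4, -2)
T4 reflect across x = 0: (7, -1/2) → (-7, -1/2); (11, -5/2) → (-11, -5/2); (3, -3/2) → (-3, -3/2); (9, -1) → (-9, -1); (4, -2) → (-4, -2)
T5 translate by (-1, -4): (-7, -1/2) → (-8, -9/2); (-11, -5/2) → (-12, -13/2); (-3, -3/2) → (-4, -11/2); (-9, -1) → (-10, -5); (-4, -2) → (-5, -6)
T6 scale by (-3, -3): (-8, -9/2) → (24, 27/2); (-12, -13/2) → (36, 39/2); (-4, -11/2) → (12, 33/2); (-10, -5) → (30, 15); (-5, -6) → (15, 18)

image vertices: (24, 27/2), (36, 39/2), (12, 33/2), (30, 15), (15, 18)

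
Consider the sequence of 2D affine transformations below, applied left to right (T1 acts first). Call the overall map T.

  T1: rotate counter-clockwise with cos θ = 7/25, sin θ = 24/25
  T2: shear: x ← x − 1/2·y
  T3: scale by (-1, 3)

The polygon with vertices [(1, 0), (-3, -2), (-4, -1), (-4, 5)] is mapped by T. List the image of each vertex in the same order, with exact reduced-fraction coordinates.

image vertices: (1/5, 72/25), (-14/5, -258/25), (-19/10, -309/25), (47/10, -183/25)

T1 rotate counter-clockwise with cos θ = 7/25, sin θ = 24/25: (1, 0) → (7/25, 24/25); (-3, -2) → (27/25, -86/25); (-4, -1) → (-4/25, -103/25); (-4, 5) → (-148/25, -61/25)
T2 shear: x ← x − 1/2·y: (7/25, 24/25) → (-1/5, 24/25); (27/25, -86/25) → (14/5, -86/25); (-4/25, -103/25) → (19/10, -103/25); (-148/25, -61/25) → (-47/10, -61/25)
T3 scale by (-1, 3): (-1/5, 24/25) → (1/5, 72/25); (14/5, -86/25) → (-14/5, -258/25); (19/10, -103/25) → (-19/10, -309/25); (-47/10, -61/25) → (47/10, -183/25)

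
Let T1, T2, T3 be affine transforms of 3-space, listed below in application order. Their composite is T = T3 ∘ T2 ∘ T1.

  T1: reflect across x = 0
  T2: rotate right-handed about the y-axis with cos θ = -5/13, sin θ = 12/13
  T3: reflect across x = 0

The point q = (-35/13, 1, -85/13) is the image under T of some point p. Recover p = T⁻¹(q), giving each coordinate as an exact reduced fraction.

p = (-5, 1, 5)

T1 = [-1 0 0 0; 0 1 0 0; 0 0 1 0; 0 0 0 1]
T2·T1 = [5/13 0 12/13 0; 0 1 0 0; 12/13 0 -5/13 0; 0 0 0 1]
T3·…·T1 = [-5/13 0 -12/13 0; 0 1 0 0; 12/13 0 -5/13 0; 0 0 0 1]
det M = 1; M⁻¹ = [-5/13 0 12/13 0; 0 1 0 0; -12/13 0 -5/13 0; 0 0 0 1]
M⁻¹ · (-35/13, 1, -85/13)ᵀ = (-5, 1, 5)ᵀ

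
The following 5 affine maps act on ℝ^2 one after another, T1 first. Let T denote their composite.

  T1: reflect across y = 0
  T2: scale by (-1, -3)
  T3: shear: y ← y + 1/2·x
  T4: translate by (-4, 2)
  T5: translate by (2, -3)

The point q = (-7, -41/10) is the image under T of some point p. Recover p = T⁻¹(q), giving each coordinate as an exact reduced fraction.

T1 = [1 0 0; 0 -1 0; 0 0 1]
T2·T1 = [-1 0 0; 0 3 0; 0 0 1]
T3·…·T1 = [-1 0 0; -1/2 3 0; 0 0 1]
T4·…·T1 = [-1 0 -4; -1/2 3 2; 0 0 1]
T5·…·T1 = [-1 0 -2; -1/2 3 -1; 0 0 1]
det M = -3; M⁻¹ = [-1 0 -2; -1/6 1/3 0; 0 0 1]
M⁻¹ · (-7, -41/10)ᵀ = (5, -1/5)ᵀ

p = (5, -1/5)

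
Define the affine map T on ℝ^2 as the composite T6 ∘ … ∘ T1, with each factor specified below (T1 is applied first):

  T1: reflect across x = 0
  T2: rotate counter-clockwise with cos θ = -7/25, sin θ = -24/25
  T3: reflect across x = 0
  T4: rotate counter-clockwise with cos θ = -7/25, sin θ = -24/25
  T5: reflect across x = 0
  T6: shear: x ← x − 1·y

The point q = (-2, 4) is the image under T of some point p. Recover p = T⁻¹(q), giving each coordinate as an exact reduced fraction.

T1 = [-1 0 0; 0 1 0; 0 0 1]
T2·T1 = [7/25 24/25 0; 24/25 -7/25 0; 0 0 1]
T3·…·T1 = [-7/25 -24/25 0; 24/25 -7/25 0; 0 0 1]
T4·…·T1 = [1 0 0; 0 1 0; 0 0 1]
T5·…·T1 = [-1 0 0; 0 1 0; 0 0 1]
T6·…·T1 = [-1 -1 0; 0 1 0; 0 0 1]
det M = -1; M⁻¹ = [-1 -1 0; 0 1 0; 0 0 1]
M⁻¹ · (-2, 4)ᵀ = (-2, 4)ᵀ

p = (-2, 4)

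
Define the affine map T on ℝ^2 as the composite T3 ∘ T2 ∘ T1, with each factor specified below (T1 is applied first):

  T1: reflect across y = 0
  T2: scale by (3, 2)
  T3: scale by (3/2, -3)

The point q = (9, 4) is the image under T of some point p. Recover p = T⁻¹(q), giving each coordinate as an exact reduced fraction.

p = (2, 2/3)

T1 = [1 0 0; 0 -1 0; 0 0 1]
T2·T1 = [3 0 0; 0 -2 0; 0 0 1]
T3·…·T1 = [9/2 0 0; 0 6 0; 0 0 1]
det M = 27; M⁻¹ = [2/9 0 0; 0 1/6 0; 0 0 1]
M⁻¹ · (9, 4)ᵀ = (2, 2/3)ᵀ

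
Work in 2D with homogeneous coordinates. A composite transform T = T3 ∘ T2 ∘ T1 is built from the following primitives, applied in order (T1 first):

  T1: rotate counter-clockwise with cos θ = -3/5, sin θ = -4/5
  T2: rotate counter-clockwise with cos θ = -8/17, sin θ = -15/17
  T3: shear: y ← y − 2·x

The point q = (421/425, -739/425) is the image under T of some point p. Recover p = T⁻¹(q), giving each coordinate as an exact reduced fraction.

T1 = [-3/5 4/5 0; -4/5 -3/5 0; 0 0 1]
T2·T1 = [-36/85 -77/85 0; 77/85 -36/85 0; 0 0 1]
T3·…·T1 = [-36/85 -77/85 0; 149/85 118/85 0; 0 0 1]
det M = 1; M⁻¹ = [118/85 77/85 0; -149/85 -36/85 0; 0 0 1]
M⁻¹ · (421/425, -739/425)ᵀ = (-1/5, -1)ᵀ

p = (-1/5, -1)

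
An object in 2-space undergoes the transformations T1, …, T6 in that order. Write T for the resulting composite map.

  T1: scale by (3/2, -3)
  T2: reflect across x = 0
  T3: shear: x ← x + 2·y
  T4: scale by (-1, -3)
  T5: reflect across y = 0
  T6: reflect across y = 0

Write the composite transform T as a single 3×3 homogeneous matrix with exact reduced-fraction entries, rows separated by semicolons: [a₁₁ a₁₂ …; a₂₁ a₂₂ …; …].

T = [3/2 6 0; 0 9 0; 0 0 1]

T1 = [3/2 0 0; 0 -3 0; 0 0 1]
T2·T1 = [-3/2 0 0; 0 -3 0; 0 0 1]
T3·…·T1 = [-3/2 -6 0; 0 -3 0; 0 0 1]
T4·…·T1 = [3/2 6 0; 0 9 0; 0 0 1]
T5·…·T1 = [3/2 6 0; 0 -9 0; 0 0 1]
T6·…·T1 = [3/2 6 0; 0 9 0; 0 0 1]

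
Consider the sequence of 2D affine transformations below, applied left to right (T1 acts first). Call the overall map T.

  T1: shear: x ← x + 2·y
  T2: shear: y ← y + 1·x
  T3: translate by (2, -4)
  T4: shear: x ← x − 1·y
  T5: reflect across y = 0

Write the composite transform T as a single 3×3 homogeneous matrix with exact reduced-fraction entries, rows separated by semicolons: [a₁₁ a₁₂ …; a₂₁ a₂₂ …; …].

T = [0 -1 6; -1 -3 4; 0 0 1]

T1 = [1 2 0; 0 1 0; 0 0 1]
T2·T1 = [1 2 0; 1 3 0; 0 0 1]
T3·…·T1 = [1 2 2; 1 3 -4; 0 0 1]
T4·…·T1 = [0 -1 6; 1 3 -4; 0 0 1]
T5·…·T1 = [0 -1 6; -1 -3 4; 0 0 1]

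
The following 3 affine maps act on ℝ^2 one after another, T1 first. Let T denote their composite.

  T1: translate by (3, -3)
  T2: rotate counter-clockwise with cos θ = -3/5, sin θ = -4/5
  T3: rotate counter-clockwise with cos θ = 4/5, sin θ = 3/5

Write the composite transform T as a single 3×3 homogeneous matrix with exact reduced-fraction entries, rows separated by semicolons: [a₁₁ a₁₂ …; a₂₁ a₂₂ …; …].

T = [0 1 -3; -1 0 -3; 0 0 1]

T1 = [1 0 3; 0 1 -3; 0 0 1]
T2·T1 = [-3/5 4/5 -21/5; -4/5 -3/5 -3/5; 0 0 1]
T3·…·T1 = [0 1 -3; -1 0 -3; 0 0 1]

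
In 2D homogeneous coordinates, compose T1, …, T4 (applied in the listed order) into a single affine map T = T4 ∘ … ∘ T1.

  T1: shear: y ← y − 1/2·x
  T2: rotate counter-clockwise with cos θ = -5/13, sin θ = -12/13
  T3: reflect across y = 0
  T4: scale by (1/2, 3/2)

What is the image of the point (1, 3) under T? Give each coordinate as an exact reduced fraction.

T(p) = (25/26, 147/52)

T1 shear: y ← y − 1/2·x: (1, 3) → (1, 5/2)
T2 rotate counter-clockwise with cos θ = -5/13, sin θ = -12/13: (1, 5/2) → (25/13, -49/26)
T3 reflect across y = 0: (25/13, -49/26) → (25/13, 49/26)
T4 scale by (1/2, 3/2): (25/13, 49/26) → (25/26, 147/52)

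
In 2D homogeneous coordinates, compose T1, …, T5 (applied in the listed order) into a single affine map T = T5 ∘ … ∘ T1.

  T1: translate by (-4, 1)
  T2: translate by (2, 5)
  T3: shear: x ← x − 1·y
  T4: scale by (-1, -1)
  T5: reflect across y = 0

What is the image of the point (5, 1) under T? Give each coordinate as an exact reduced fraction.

T(p) = (4, 7)

T1 translate by (-4, 1): (5, 1) → (1, 2)
T2 translate by (2, 5): (1, 2) → (3, 7)
T3 shear: x ← x − 1·y: (3, 7) → (-4, 7)
T4 scale by (-1, -1): (-4, 7) → (4, -7)
T5 reflect across y = 0: (4, -7) → (4, 7)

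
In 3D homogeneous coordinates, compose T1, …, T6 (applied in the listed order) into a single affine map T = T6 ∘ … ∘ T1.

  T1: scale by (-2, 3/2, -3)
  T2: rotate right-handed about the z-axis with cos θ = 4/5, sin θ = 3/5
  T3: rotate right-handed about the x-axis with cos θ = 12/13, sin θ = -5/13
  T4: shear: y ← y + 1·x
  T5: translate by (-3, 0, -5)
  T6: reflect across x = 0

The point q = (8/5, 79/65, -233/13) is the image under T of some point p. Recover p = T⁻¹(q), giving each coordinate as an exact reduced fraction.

p = (-2, 2, 4)

T1 = [-2 0 0 0; 0 3/2 0 0; 0 0 -3 0; 0 0 0 1]
T2·T1 = [-8/5 -9/10 0 0; -6/5 6/5 0 0; 0 0 -3 0; 0 0 0 1]
T3·…·T1 = [-8/5 -9/10 0 0; -72/65 72/65 -15/13 0; 6/13 -6/13 -36/13 0; 0 0 0 1]
T4·…·T1 = [-8/5 -9/10 0 0; -176/65 27/130 -15/13 0; 6/13 -6/13 -36/13 0; 0 0 0 1]
T5·…·T1 = [-8/5 -9/10 0 -3; -176/65 27/130 -15/13 0; 6/13 -6/13 -36/13 -5; 0 0 0 1]
T6·…·T1 = [8/5 9/10 0 3; -176/65 27/130 -15/13 0; 6/13 -6/13 -36/13 -5; 0 0 0 1]
det M = -9; M⁻¹ = [8/65 -18/65 3/26 27/130; 58/65 32/65 -8/39 -722/195; -5/39 -5/39 -4/13 -15/13; 0 0 0 1]
M⁻¹ · (8/5, 79/65, -233/13)ᵀ = (-2, 2, 4)ᵀ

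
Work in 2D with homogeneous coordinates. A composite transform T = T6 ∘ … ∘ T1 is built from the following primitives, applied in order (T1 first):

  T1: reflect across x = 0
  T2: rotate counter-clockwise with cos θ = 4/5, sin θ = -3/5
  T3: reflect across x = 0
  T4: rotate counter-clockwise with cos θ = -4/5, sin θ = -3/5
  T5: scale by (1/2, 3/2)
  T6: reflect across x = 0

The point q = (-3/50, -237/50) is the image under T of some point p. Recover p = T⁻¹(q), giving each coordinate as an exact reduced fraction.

p = (3, 1)

T1 = [-1 0 0; 0 1 0; 0 0 1]
T2·T1 = [-4/5 3/5 0; 3/5 4/5 0; 0 0 1]
T3·…·T1 = [4/5 -3/5 0; 3/5 4/5 0; 0 0 1]
T4·…·T1 = [-7/25 24/25 0; -24/25 -7/25 0; 0 0 1]
T5·…·T1 = [-7/50 12/25 0; -36/25 -21/50 0; 0 0 1]
T6·…·T1 = [7/50 -12/25 0; -36/25 -21/50 0; 0 0 1]
det M = -3/4; M⁻¹ = [14/25 -16/25 0; -48/25 -14/75 0; 0 0 1]
M⁻¹ · (-3/50, -237/50)ᵀ = (3, 1)ᵀ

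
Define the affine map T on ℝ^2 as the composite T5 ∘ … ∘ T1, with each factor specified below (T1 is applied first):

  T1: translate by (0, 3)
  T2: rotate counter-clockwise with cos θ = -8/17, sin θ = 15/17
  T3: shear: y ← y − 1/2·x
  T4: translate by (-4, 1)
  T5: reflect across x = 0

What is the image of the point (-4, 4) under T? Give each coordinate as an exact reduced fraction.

T1 translate by (0, 3): (-4, 4) → (-4, 7)
T2 rotate counter-clockwise with cos θ = -8/17, sin θ = 15/17: (-4, 7) → (-73/17, -116/17)
T3 shear: y ← y − 1/2·x: (-73/17, -116/17) → (-73/17, -159/34)
T4 translate by (-4, 1): (-73/17, -159/34) → (-141/17, -125/34)
T5 reflect across x = 0: (-141/17, -125/34) → (141/17, -125/34)

T(p) = (141/17, -125/34)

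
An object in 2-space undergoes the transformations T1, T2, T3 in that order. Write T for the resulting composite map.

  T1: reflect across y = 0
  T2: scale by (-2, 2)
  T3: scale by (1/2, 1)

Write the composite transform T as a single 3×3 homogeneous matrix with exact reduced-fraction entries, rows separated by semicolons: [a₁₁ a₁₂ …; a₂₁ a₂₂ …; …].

T1 = [1 0 0; 0 -1 0; 0 0 1]
T2·T1 = [-2 0 0; 0 -2 0; 0 0 1]
T3·…·T1 = [-1 0 0; 0 -2 0; 0 0 1]

T = [-1 0 0; 0 -2 0; 0 0 1]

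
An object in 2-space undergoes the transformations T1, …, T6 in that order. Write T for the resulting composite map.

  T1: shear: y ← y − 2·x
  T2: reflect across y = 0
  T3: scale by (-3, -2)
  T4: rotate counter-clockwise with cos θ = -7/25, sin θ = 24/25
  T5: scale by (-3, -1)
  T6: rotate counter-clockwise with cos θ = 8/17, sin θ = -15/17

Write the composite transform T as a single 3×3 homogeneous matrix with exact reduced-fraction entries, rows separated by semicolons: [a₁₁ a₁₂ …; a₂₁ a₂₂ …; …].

T1 = [1 0 0; -2 1 0; 0 0 1]
T2·T1 = [1 0 0; 2 -1 0; 0 0 1]
T3·…·T1 = [-3 0 0; -4 2 0; 0 0 1]
T4·…·T1 = [117/25 -48/25 0; -44/25 -14/25 0; 0 0 1]
T5·…·T1 = [-351/25 144/25 0; 44/25 14/25 0; 0 0 1]
T6·…·T1 = [-2148/425 1362/425 0; 5617/425 -2048/425 0; 0 0 1]

T = [-2148/425 1362/425 0; 5617/425 -2048/425 0; 0 0 1]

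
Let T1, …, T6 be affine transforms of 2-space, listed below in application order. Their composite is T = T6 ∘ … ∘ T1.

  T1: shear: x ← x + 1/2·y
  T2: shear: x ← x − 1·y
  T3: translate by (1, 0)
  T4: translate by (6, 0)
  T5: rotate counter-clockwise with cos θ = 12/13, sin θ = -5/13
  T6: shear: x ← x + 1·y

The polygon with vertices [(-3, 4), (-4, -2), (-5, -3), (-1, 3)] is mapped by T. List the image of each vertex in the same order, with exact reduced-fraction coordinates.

T1 shear: x ← x + 1/2·y: (-3, 4) → (-1, 4); (-4, -2) → (-5, -2); (-5, -3) → (-13/2, -3); (-1, 3) → (1/2, 3)
T2 shear: x ← x − 1·y: (-1, 4) → (-5, 4); (-5, -2) → (-3, -2); (-13/2, -3) → (-7/2, -3); (1/2, 3) → (-5/2, 3)
T3 translate by (1, 0): (-5, 4) → (-4, 4); (-3, -2) → (-2, -2); (-7/2, -3) → (-5/2, -3); (-5/2, 3) → (-3/2, 3)
T4 translate by (6, 0): (-4, 4) → (2, 4); (-2, -2) → (4, -2); (-5/2, -3) → (7/2, -3); (-3/2, 3) → (9/2, 3)
T5 rotate counter-clockwise with cos θ = 12/13, sin θ = -5/13: (2, 4) → (44/13, 38/13); (4, -2) → (38/13, -44/13); (7/2, -3) → (27/13, -107/26); (9/2, 3) → (69/13, 27/26)
T6 shear: x ← x + 1·y: (44/13, 38/13) → (82/13, 38/13); (38/13, -44/13) → (-6/13, -44/13); (27/13, -107/26) → (-53/26, -107/26); (69/13, 27/26) → (165/26, 27/26)

image vertices: (82/13, 38/13), (-6/13, -44/13), (-53/26, -107/26), (165/26, 27/26)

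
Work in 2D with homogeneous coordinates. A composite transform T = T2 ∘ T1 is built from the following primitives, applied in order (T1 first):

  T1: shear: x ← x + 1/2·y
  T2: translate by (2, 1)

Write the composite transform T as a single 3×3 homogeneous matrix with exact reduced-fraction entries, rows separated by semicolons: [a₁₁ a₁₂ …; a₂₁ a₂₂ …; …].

T1 = [1 1/2 0; 0 1 0; 0 0 1]
T2·T1 = [1 1/2 2; 0 1 1; 0 0 1]

T = [1 1/2 2; 0 1 1; 0 0 1]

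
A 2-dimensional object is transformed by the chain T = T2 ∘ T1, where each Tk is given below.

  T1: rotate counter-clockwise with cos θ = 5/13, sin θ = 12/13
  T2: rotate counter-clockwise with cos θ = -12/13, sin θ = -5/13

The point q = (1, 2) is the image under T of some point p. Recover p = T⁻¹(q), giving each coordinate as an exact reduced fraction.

T1 = [5/13 -12/13 0; 12/13 5/13 0; 0 0 1]
T2·T1 = [0 1 0; -1 0 0; 0 0 1]
det M = 1; M⁻¹ = [0 -1 0; 1 0 0; 0 0 1]
M⁻¹ · (1, 2)ᵀ = (-2, 1)ᵀ

p = (-2, 1)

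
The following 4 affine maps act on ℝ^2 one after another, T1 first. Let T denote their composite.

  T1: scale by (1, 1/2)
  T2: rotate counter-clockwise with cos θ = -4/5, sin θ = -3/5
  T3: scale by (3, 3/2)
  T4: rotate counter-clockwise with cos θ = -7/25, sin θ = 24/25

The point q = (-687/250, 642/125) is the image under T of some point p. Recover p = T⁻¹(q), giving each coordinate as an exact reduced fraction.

p = (-2, 1)

T1 = [1 0 0; 0 1/2 0; 0 0 1]
T2·T1 = [-4/5 3/10 0; -3/5 -2/5 0; 0 0 1]
T3·…·T1 = [-12/5 9/10 0; -9/10 -3/5 0; 0 0 1]
T4·…·T1 = [192/125 81/250 0; -513/250 129/125 0; 0 0 1]
det M = 9/4; M⁻¹ = [172/375 -18/125 0; 114/125 256/375 0; 0 0 1]
M⁻¹ · (-687/250, 642/125)ᵀ = (-2, 1)ᵀ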